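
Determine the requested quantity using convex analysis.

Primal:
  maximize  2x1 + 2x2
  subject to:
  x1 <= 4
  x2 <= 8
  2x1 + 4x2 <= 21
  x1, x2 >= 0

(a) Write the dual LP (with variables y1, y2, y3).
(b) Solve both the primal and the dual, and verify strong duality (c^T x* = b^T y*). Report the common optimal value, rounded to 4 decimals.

The standard primal-dual pair for 'max c^T x s.t. A x <= b, x >= 0' is:
  Dual:  min b^T y  s.t.  A^T y >= c,  y >= 0.

So the dual LP is:
  minimize  4y1 + 8y2 + 21y3
  subject to:
    y1 + 2y3 >= 2
    y2 + 4y3 >= 2
    y1, y2, y3 >= 0

Solving the primal: x* = (4, 3.25).
  primal value c^T x* = 14.5.
Solving the dual: y* = (1, 0, 0.5).
  dual value b^T y* = 14.5.
Strong duality: c^T x* = b^T y*. Confirmed.

14.5


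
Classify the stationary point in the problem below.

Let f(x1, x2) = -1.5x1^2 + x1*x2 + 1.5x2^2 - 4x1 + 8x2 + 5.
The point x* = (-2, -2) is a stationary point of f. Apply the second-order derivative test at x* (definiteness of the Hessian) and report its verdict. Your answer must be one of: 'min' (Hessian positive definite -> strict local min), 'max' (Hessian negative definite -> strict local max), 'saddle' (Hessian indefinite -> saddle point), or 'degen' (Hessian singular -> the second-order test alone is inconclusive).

Compute the Hessian H = grad^2 f:
  H = [[-3, 1], [1, 3]]
Verify stationarity: grad f(x*) = H x* + g = (0, 0).
Eigenvalues of H: -3.1623, 3.1623.
Eigenvalues have mixed signs, so H is indefinite -> x* is a saddle point.

saddle


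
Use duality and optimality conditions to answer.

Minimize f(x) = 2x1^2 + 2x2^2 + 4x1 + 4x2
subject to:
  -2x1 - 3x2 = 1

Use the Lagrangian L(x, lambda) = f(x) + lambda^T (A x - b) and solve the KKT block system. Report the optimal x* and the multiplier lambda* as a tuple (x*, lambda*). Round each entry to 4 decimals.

Form the Lagrangian:
  L(x, lambda) = (1/2) x^T Q x + c^T x + lambda^T (A x - b)
Stationarity (grad_x L = 0): Q x + c + A^T lambda = 0.
Primal feasibility: A x = b.

This gives the KKT block system:
  [ Q   A^T ] [ x     ]   [-c ]
  [ A    0  ] [ lambda ] = [ b ]

Solving the linear system:
  x*      = (-0.3846, -0.0769)
  lambda* = (1.2308)
  f(x*)   = -1.5385

x* = (-0.3846, -0.0769), lambda* = (1.2308)


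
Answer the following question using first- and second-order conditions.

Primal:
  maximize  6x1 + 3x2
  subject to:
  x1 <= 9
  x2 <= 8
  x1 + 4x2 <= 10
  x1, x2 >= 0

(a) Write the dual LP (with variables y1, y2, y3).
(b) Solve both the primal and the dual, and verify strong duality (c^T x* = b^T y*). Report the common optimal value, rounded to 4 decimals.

The standard primal-dual pair for 'max c^T x s.t. A x <= b, x >= 0' is:
  Dual:  min b^T y  s.t.  A^T y >= c,  y >= 0.

So the dual LP is:
  minimize  9y1 + 8y2 + 10y3
  subject to:
    y1 + y3 >= 6
    y2 + 4y3 >= 3
    y1, y2, y3 >= 0

Solving the primal: x* = (9, 0.25).
  primal value c^T x* = 54.75.
Solving the dual: y* = (5.25, 0, 0.75).
  dual value b^T y* = 54.75.
Strong duality: c^T x* = b^T y*. Confirmed.

54.75


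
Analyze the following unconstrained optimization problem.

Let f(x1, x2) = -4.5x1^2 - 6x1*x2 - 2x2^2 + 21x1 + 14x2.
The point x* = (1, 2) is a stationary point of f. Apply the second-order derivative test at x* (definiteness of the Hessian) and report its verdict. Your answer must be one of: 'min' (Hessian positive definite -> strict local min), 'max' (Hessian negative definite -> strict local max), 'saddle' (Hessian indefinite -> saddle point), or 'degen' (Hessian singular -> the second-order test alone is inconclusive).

Compute the Hessian H = grad^2 f:
  H = [[-9, -6], [-6, -4]]
Verify stationarity: grad f(x*) = H x* + g = (0, 0).
Eigenvalues of H: -13, 0.
H has a zero eigenvalue (singular; negative semidefinite but not definite), so H is neither positive definite, negative definite, nor indefinite. The second-order test alone is inconclusive -> degen.
(Indeed, f is constant along the null direction of H through x*, so x* is not a strict local extremum.)

degen


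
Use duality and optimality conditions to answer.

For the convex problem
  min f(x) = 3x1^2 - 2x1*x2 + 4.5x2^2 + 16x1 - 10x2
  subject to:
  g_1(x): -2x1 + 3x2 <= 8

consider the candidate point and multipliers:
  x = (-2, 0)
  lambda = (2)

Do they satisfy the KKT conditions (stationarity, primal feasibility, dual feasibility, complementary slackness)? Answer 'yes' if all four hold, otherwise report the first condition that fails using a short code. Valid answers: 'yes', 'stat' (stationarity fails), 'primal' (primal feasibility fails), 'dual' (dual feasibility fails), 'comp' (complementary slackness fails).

Gradient of f: grad f(x) = Q x + c = (4, -6)
Constraint values g_i(x) = a_i^T x - b_i:
  g_1((-2, 0)) = -4
Stationarity residual: grad f(x) + sum_i lambda_i a_i = (0, 0)
  -> stationarity OK
Primal feasibility (all g_i <= 0): OK
Dual feasibility (all lambda_i >= 0): OK
Complementary slackness (lambda_i * g_i(x) = 0 for all i): FAILS

Verdict: the first failing condition is complementary_slackness -> comp.

comp


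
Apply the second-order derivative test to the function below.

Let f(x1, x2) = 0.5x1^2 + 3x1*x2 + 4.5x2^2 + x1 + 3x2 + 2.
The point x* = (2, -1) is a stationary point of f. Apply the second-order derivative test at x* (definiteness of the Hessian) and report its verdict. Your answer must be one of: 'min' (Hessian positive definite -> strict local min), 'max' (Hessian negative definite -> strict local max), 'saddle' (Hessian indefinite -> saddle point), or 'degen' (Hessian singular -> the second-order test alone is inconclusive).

Compute the Hessian H = grad^2 f:
  H = [[1, 3], [3, 9]]
Verify stationarity: grad f(x*) = H x* + g = (0, 0).
Eigenvalues of H: 0, 10.
H has a zero eigenvalue (singular; positive semidefinite but not definite), so H is neither positive definite, negative definite, nor indefinite. The second-order test alone is inconclusive -> degen.
(Indeed, f is constant along the null direction of H through x*, so x* is not a strict local extremum.)

degen


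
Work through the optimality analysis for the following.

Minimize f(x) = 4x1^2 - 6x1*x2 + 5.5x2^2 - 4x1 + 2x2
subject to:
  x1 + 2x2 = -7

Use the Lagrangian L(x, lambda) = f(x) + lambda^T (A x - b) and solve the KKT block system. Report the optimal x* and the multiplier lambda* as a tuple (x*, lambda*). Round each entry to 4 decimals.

Form the Lagrangian:
  L(x, lambda) = (1/2) x^T Q x + c^T x + lambda^T (A x - b)
Stationarity (grad_x L = 0): Q x + c + A^T lambda = 0.
Primal feasibility: A x = b.

This gives the KKT block system:
  [ Q   A^T ] [ x     ]   [-c ]
  [ A    0  ] [ lambda ] = [ b ]

Solving the linear system:
  x*      = (-2.1045, -2.4478)
  lambda* = (6.1493)
  f(x*)   = 23.2836

x* = (-2.1045, -2.4478), lambda* = (6.1493)


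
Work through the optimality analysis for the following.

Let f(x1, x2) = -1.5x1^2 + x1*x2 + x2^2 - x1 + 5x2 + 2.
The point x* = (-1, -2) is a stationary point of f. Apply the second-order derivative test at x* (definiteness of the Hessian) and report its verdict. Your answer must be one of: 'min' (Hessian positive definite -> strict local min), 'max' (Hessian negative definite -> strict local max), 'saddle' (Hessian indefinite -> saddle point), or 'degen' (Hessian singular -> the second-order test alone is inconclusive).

Compute the Hessian H = grad^2 f:
  H = [[-3, 1], [1, 2]]
Verify stationarity: grad f(x*) = H x* + g = (0, 0).
Eigenvalues of H: -3.1926, 2.1926.
Eigenvalues have mixed signs, so H is indefinite -> x* is a saddle point.

saddle


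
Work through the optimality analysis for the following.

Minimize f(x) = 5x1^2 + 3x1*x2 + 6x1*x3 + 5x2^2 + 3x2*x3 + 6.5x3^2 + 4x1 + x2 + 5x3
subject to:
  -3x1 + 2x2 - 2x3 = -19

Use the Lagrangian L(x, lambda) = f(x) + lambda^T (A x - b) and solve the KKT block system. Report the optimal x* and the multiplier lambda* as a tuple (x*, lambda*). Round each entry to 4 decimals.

Form the Lagrangian:
  L(x, lambda) = (1/2) x^T Q x + c^T x + lambda^T (A x - b)
Stationarity (grad_x L = 0): Q x + c + A^T lambda = 0.
Primal feasibility: A x = b.

This gives the KKT block system:
  [ Q   A^T ] [ x     ]   [-c ]
  [ A    0  ] [ lambda ] = [ b ]

Solving the linear system:
  x*      = (3.708, -3.5304, 0.4077)
  lambda* = (10.9783)
  f(x*)   = 110.9636

x* = (3.708, -3.5304, 0.4077), lambda* = (10.9783)


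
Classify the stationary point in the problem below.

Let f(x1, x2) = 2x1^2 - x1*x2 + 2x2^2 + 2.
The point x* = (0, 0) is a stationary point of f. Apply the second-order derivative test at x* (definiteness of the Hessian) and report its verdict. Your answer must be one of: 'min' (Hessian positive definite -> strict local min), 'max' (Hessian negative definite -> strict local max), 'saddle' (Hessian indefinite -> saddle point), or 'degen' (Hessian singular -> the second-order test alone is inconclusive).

Compute the Hessian H = grad^2 f:
  H = [[4, -1], [-1, 4]]
Verify stationarity: grad f(x*) = H x* + g = (0, 0).
Eigenvalues of H: 3, 5.
Both eigenvalues > 0, so H is positive definite -> x* is a strict local min.

min


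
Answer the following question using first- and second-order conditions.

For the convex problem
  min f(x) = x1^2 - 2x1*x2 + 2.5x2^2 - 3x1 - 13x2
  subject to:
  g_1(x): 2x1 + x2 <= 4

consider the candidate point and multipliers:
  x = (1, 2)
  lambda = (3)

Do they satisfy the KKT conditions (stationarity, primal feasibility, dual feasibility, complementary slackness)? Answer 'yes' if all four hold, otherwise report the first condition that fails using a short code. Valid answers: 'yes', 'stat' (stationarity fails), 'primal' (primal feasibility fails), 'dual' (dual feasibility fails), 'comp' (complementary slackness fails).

Gradient of f: grad f(x) = Q x + c = (-5, -5)
Constraint values g_i(x) = a_i^T x - b_i:
  g_1((1, 2)) = 0
Stationarity residual: grad f(x) + sum_i lambda_i a_i = (1, -2)
  -> stationarity FAILS
Primal feasibility (all g_i <= 0): OK
Dual feasibility (all lambda_i >= 0): OK
Complementary slackness (lambda_i * g_i(x) = 0 for all i): OK

Verdict: the first failing condition is stationarity -> stat.

stat


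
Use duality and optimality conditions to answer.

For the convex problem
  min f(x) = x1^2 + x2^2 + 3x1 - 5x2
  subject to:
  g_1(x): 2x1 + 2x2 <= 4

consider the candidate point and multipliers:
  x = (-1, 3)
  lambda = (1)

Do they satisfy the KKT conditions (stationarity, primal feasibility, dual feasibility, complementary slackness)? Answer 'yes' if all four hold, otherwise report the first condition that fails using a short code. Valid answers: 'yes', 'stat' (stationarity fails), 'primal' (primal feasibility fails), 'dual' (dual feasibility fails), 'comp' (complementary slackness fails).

Gradient of f: grad f(x) = Q x + c = (1, 1)
Constraint values g_i(x) = a_i^T x - b_i:
  g_1((-1, 3)) = 0
Stationarity residual: grad f(x) + sum_i lambda_i a_i = (3, 3)
  -> stationarity FAILS
Primal feasibility (all g_i <= 0): OK
Dual feasibility (all lambda_i >= 0): OK
Complementary slackness (lambda_i * g_i(x) = 0 for all i): OK

Verdict: the first failing condition is stationarity -> stat.

stat


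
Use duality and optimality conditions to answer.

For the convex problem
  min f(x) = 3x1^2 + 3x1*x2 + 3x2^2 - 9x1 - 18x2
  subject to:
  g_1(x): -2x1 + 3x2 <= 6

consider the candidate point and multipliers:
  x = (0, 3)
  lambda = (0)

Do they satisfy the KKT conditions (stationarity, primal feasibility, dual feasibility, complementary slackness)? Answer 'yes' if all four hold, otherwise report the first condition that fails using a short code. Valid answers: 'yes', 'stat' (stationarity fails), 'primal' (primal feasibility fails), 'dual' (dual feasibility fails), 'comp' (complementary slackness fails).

Gradient of f: grad f(x) = Q x + c = (0, 0)
Constraint values g_i(x) = a_i^T x - b_i:
  g_1((0, 3)) = 3
Stationarity residual: grad f(x) + sum_i lambda_i a_i = (0, 0)
  -> stationarity OK
Primal feasibility (all g_i <= 0): FAILS
Dual feasibility (all lambda_i >= 0): OK
Complementary slackness (lambda_i * g_i(x) = 0 for all i): OK

Verdict: the first failing condition is primal_feasibility -> primal.

primal


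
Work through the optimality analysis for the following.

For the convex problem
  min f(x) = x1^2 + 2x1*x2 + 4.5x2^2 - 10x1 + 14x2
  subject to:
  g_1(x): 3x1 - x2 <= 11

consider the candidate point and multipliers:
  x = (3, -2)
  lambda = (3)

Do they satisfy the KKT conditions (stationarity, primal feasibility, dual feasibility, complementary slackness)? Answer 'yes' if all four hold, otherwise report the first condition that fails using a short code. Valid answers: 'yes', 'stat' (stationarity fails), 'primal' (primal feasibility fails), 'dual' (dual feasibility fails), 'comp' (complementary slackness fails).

Gradient of f: grad f(x) = Q x + c = (-8, 2)
Constraint values g_i(x) = a_i^T x - b_i:
  g_1((3, -2)) = 0
Stationarity residual: grad f(x) + sum_i lambda_i a_i = (1, -1)
  -> stationarity FAILS
Primal feasibility (all g_i <= 0): OK
Dual feasibility (all lambda_i >= 0): OK
Complementary slackness (lambda_i * g_i(x) = 0 for all i): OK

Verdict: the first failing condition is stationarity -> stat.

stat


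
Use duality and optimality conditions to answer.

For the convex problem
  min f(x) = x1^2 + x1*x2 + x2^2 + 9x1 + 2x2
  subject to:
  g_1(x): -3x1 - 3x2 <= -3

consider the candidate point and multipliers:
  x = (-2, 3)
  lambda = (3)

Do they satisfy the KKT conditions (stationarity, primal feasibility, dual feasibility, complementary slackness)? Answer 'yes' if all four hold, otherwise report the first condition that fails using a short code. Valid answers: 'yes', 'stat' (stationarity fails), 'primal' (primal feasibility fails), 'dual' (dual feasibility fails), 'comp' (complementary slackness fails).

Gradient of f: grad f(x) = Q x + c = (8, 6)
Constraint values g_i(x) = a_i^T x - b_i:
  g_1((-2, 3)) = 0
Stationarity residual: grad f(x) + sum_i lambda_i a_i = (-1, -3)
  -> stationarity FAILS
Primal feasibility (all g_i <= 0): OK
Dual feasibility (all lambda_i >= 0): OK
Complementary slackness (lambda_i * g_i(x) = 0 for all i): OK

Verdict: the first failing condition is stationarity -> stat.

stat


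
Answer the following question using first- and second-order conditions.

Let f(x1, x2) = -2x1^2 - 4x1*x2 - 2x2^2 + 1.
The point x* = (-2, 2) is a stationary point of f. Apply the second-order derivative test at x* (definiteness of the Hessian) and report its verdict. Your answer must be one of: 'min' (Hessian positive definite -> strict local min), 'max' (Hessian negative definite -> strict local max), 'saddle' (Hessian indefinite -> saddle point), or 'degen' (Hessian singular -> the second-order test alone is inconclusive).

Compute the Hessian H = grad^2 f:
  H = [[-4, -4], [-4, -4]]
Verify stationarity: grad f(x*) = H x* + g = (0, 0).
Eigenvalues of H: -8, 0.
H has a zero eigenvalue (singular; negative semidefinite but not definite), so H is neither positive definite, negative definite, nor indefinite. The second-order test alone is inconclusive -> degen.
(Indeed, f is constant along the null direction of H through x*, so x* is not a strict local extremum.)

degen


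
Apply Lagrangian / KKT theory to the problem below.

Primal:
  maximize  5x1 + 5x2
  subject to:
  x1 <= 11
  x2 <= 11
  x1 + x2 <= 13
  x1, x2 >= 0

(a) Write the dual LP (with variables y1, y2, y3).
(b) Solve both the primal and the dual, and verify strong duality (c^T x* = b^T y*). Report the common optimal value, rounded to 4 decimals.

The standard primal-dual pair for 'max c^T x s.t. A x <= b, x >= 0' is:
  Dual:  min b^T y  s.t.  A^T y >= c,  y >= 0.

So the dual LP is:
  minimize  11y1 + 11y2 + 13y3
  subject to:
    y1 + y3 >= 5
    y2 + y3 >= 5
    y1, y2, y3 >= 0

Solving the primal: x* = (2, 11).
  primal value c^T x* = 65.
Solving the dual: y* = (0, 0, 5).
  dual value b^T y* = 65.
Strong duality: c^T x* = b^T y*. Confirmed.

65


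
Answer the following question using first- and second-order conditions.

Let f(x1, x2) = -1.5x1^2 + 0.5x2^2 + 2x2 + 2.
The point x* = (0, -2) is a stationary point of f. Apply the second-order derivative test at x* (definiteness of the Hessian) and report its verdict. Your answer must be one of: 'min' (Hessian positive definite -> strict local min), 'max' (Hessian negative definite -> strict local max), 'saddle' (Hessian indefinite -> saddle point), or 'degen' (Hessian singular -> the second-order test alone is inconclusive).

Compute the Hessian H = grad^2 f:
  H = [[-3, 0], [0, 1]]
Verify stationarity: grad f(x*) = H x* + g = (0, 0).
Eigenvalues of H: -3, 1.
Eigenvalues have mixed signs, so H is indefinite -> x* is a saddle point.

saddle


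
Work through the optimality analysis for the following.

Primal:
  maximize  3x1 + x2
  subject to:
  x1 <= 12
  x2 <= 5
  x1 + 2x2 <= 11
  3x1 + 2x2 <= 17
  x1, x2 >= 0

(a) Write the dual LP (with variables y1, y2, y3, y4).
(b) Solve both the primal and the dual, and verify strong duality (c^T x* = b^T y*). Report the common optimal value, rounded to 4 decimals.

The standard primal-dual pair for 'max c^T x s.t. A x <= b, x >= 0' is:
  Dual:  min b^T y  s.t.  A^T y >= c,  y >= 0.

So the dual LP is:
  minimize  12y1 + 5y2 + 11y3 + 17y4
  subject to:
    y1 + y3 + 3y4 >= 3
    y2 + 2y3 + 2y4 >= 1
    y1, y2, y3, y4 >= 0

Solving the primal: x* = (5.6667, 0).
  primal value c^T x* = 17.
Solving the dual: y* = (0, 0, 0, 1).
  dual value b^T y* = 17.
Strong duality: c^T x* = b^T y*. Confirmed.

17


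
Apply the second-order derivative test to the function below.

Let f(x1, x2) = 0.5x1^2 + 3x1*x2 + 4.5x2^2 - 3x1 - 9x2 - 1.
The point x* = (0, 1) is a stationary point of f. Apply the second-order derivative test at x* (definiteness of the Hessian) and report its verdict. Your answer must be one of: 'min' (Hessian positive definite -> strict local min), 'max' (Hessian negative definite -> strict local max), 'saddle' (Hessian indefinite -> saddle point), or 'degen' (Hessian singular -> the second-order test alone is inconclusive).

Compute the Hessian H = grad^2 f:
  H = [[1, 3], [3, 9]]
Verify stationarity: grad f(x*) = H x* + g = (0, 0).
Eigenvalues of H: 0, 10.
H has a zero eigenvalue (singular; positive semidefinite but not definite), so H is neither positive definite, negative definite, nor indefinite. The second-order test alone is inconclusive -> degen.
(Indeed, f is constant along the null direction of H through x*, so x* is not a strict local extremum.)

degen


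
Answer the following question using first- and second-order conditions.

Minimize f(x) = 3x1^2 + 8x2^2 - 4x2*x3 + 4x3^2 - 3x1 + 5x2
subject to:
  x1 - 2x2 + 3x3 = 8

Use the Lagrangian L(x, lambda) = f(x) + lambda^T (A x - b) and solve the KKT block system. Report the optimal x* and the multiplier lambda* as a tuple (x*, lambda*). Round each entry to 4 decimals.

Form the Lagrangian:
  L(x, lambda) = (1/2) x^T Q x + c^T x + lambda^T (A x - b)
Stationarity (grad_x L = 0): Q x + c + A^T lambda = 0.
Primal feasibility: A x = b.

This gives the KKT block system:
  [ Q   A^T ] [ x     ]   [-c ]
  [ A    0  ] [ lambda ] = [ b ]

Solving the linear system:
  x*      = (1.4318, -0.5568, 1.8182)
  lambda* = (-5.5909)
  f(x*)   = 18.8239

x* = (1.4318, -0.5568, 1.8182), lambda* = (-5.5909)


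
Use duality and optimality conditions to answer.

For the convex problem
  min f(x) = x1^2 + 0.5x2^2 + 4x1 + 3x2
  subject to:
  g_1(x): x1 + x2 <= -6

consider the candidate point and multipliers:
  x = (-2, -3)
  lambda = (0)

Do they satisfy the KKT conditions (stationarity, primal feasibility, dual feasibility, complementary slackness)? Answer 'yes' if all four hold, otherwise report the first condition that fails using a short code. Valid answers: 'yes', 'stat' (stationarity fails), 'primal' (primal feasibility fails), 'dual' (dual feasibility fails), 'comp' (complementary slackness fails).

Gradient of f: grad f(x) = Q x + c = (0, 0)
Constraint values g_i(x) = a_i^T x - b_i:
  g_1((-2, -3)) = 1
Stationarity residual: grad f(x) + sum_i lambda_i a_i = (0, 0)
  -> stationarity OK
Primal feasibility (all g_i <= 0): FAILS
Dual feasibility (all lambda_i >= 0): OK
Complementary slackness (lambda_i * g_i(x) = 0 for all i): OK

Verdict: the first failing condition is primal_feasibility -> primal.

primal


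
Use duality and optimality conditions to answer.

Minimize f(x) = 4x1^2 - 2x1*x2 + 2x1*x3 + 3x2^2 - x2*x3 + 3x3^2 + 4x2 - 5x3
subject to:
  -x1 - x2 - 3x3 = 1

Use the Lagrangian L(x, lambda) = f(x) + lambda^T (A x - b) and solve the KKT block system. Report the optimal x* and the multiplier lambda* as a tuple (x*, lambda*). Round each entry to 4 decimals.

Form the Lagrangian:
  L(x, lambda) = (1/2) x^T Q x + c^T x + lambda^T (A x - b)
Stationarity (grad_x L = 0): Q x + c + A^T lambda = 0.
Primal feasibility: A x = b.

This gives the KKT block system:
  [ Q   A^T ] [ x     ]   [-c ]
  [ A    0  ] [ lambda ] = [ b ]

Solving the linear system:
  x*      = (-0.4575, -1.0131, 0.1569)
  lambda* = (-1.3203)
  f(x*)   = -1.7582

x* = (-0.4575, -1.0131, 0.1569), lambda* = (-1.3203)


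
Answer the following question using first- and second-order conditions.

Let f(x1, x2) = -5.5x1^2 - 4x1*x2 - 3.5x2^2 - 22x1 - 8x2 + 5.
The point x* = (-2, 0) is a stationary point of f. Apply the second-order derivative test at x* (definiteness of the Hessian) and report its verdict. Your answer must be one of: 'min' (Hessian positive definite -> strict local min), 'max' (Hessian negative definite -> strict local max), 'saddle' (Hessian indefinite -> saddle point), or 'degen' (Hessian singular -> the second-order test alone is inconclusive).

Compute the Hessian H = grad^2 f:
  H = [[-11, -4], [-4, -7]]
Verify stationarity: grad f(x*) = H x* + g = (0, 0).
Eigenvalues of H: -13.4721, -4.5279.
Both eigenvalues < 0, so H is negative definite -> x* is a strict local max.

max


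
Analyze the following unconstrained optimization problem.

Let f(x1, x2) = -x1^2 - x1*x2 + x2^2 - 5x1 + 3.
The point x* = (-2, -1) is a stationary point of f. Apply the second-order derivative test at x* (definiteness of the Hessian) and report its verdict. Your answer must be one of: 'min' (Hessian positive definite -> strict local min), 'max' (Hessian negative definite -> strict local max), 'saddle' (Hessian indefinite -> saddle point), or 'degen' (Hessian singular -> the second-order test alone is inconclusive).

Compute the Hessian H = grad^2 f:
  H = [[-2, -1], [-1, 2]]
Verify stationarity: grad f(x*) = H x* + g = (0, 0).
Eigenvalues of H: -2.2361, 2.2361.
Eigenvalues have mixed signs, so H is indefinite -> x* is a saddle point.

saddle


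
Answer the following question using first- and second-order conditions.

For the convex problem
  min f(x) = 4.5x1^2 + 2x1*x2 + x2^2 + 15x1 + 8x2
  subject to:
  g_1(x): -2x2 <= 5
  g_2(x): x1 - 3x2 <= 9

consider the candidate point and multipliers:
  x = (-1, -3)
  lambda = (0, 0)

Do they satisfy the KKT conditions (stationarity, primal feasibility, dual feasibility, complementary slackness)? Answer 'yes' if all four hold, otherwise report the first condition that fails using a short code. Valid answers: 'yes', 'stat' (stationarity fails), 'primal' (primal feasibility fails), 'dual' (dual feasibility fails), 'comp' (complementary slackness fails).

Gradient of f: grad f(x) = Q x + c = (0, 0)
Constraint values g_i(x) = a_i^T x - b_i:
  g_1((-1, -3)) = 1
  g_2((-1, -3)) = -1
Stationarity residual: grad f(x) + sum_i lambda_i a_i = (0, 0)
  -> stationarity OK
Primal feasibility (all g_i <= 0): FAILS
Dual feasibility (all lambda_i >= 0): OK
Complementary slackness (lambda_i * g_i(x) = 0 for all i): OK

Verdict: the first failing condition is primal_feasibility -> primal.

primal


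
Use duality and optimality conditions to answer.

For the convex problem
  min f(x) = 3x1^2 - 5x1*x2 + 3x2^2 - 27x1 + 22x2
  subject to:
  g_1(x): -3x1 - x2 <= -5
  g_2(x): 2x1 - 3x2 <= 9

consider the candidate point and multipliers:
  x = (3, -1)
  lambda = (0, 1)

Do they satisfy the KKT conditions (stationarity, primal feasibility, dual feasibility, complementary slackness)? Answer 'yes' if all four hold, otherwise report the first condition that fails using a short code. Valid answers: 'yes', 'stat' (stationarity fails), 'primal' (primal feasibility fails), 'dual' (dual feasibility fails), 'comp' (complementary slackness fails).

Gradient of f: grad f(x) = Q x + c = (-4, 1)
Constraint values g_i(x) = a_i^T x - b_i:
  g_1((3, -1)) = -3
  g_2((3, -1)) = 0
Stationarity residual: grad f(x) + sum_i lambda_i a_i = (-2, -2)
  -> stationarity FAILS
Primal feasibility (all g_i <= 0): OK
Dual feasibility (all lambda_i >= 0): OK
Complementary slackness (lambda_i * g_i(x) = 0 for all i): OK

Verdict: the first failing condition is stationarity -> stat.

stat


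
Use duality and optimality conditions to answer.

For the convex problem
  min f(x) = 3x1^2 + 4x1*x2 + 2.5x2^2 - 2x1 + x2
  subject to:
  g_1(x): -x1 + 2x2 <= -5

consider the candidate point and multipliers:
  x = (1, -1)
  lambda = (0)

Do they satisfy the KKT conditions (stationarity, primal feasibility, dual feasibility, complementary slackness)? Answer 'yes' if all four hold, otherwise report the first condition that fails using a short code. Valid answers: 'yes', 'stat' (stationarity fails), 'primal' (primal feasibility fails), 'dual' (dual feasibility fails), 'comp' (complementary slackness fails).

Gradient of f: grad f(x) = Q x + c = (0, 0)
Constraint values g_i(x) = a_i^T x - b_i:
  g_1((1, -1)) = 2
Stationarity residual: grad f(x) + sum_i lambda_i a_i = (0, 0)
  -> stationarity OK
Primal feasibility (all g_i <= 0): FAILS
Dual feasibility (all lambda_i >= 0): OK
Complementary slackness (lambda_i * g_i(x) = 0 for all i): OK

Verdict: the first failing condition is primal_feasibility -> primal.

primal


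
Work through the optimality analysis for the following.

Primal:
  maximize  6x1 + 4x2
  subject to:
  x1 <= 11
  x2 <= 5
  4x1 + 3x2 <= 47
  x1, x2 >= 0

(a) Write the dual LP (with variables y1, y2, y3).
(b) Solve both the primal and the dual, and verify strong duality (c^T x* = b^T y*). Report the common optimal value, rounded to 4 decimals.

The standard primal-dual pair for 'max c^T x s.t. A x <= b, x >= 0' is:
  Dual:  min b^T y  s.t.  A^T y >= c,  y >= 0.

So the dual LP is:
  minimize  11y1 + 5y2 + 47y3
  subject to:
    y1 + 4y3 >= 6
    y2 + 3y3 >= 4
    y1, y2, y3 >= 0

Solving the primal: x* = (11, 1).
  primal value c^T x* = 70.
Solving the dual: y* = (0.6667, 0, 1.3333).
  dual value b^T y* = 70.
Strong duality: c^T x* = b^T y*. Confirmed.

70


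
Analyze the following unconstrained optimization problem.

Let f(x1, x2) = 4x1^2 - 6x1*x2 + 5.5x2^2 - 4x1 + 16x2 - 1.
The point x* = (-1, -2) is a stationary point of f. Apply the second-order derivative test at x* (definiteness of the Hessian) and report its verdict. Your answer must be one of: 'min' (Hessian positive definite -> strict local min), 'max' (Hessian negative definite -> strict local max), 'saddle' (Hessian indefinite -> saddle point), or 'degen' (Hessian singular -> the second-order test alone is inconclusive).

Compute the Hessian H = grad^2 f:
  H = [[8, -6], [-6, 11]]
Verify stationarity: grad f(x*) = H x* + g = (0, 0).
Eigenvalues of H: 3.3153, 15.6847.
Both eigenvalues > 0, so H is positive definite -> x* is a strict local min.

min


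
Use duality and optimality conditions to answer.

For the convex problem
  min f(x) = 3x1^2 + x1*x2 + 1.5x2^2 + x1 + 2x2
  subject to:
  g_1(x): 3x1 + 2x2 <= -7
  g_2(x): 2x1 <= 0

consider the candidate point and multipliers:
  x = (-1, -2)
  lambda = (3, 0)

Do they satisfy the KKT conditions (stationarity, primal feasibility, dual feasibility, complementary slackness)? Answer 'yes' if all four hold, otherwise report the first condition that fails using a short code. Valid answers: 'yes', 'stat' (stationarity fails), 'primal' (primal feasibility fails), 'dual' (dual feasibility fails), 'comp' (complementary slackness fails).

Gradient of f: grad f(x) = Q x + c = (-7, -5)
Constraint values g_i(x) = a_i^T x - b_i:
  g_1((-1, -2)) = 0
  g_2((-1, -2)) = -2
Stationarity residual: grad f(x) + sum_i lambda_i a_i = (2, 1)
  -> stationarity FAILS
Primal feasibility (all g_i <= 0): OK
Dual feasibility (all lambda_i >= 0): OK
Complementary slackness (lambda_i * g_i(x) = 0 for all i): OK

Verdict: the first failing condition is stationarity -> stat.

stat


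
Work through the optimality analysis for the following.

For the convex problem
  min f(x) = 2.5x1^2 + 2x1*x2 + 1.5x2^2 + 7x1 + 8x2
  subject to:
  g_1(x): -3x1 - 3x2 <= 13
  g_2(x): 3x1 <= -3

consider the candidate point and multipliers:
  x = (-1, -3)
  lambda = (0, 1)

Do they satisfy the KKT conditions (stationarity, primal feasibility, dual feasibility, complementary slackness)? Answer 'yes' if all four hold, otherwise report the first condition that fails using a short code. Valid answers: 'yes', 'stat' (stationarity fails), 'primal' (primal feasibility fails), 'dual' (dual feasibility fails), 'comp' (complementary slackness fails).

Gradient of f: grad f(x) = Q x + c = (-4, -3)
Constraint values g_i(x) = a_i^T x - b_i:
  g_1((-1, -3)) = -1
  g_2((-1, -3)) = 0
Stationarity residual: grad f(x) + sum_i lambda_i a_i = (-1, -3)
  -> stationarity FAILS
Primal feasibility (all g_i <= 0): OK
Dual feasibility (all lambda_i >= 0): OK
Complementary slackness (lambda_i * g_i(x) = 0 for all i): OK

Verdict: the first failing condition is stationarity -> stat.

stat


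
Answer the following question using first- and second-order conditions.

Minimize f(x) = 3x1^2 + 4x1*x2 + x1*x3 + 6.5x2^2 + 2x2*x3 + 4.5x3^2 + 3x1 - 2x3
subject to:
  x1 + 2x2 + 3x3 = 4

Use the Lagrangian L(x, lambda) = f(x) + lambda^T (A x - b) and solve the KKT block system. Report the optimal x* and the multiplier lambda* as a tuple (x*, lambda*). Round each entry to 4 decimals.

Form the Lagrangian:
  L(x, lambda) = (1/2) x^T Q x + c^T x + lambda^T (A x - b)
Stationarity (grad_x L = 0): Q x + c + A^T lambda = 0.
Primal feasibility: A x = b.

This gives the KKT block system:
  [ Q   A^T ] [ x     ]   [-c ]
  [ A    0  ] [ lambda ] = [ b ]

Solving the linear system:
  x*      = (-0.4783, 0.4348, 1.2029)
  lambda* = (-3.0725)
  f(x*)   = 4.2246

x* = (-0.4783, 0.4348, 1.2029), lambda* = (-3.0725)


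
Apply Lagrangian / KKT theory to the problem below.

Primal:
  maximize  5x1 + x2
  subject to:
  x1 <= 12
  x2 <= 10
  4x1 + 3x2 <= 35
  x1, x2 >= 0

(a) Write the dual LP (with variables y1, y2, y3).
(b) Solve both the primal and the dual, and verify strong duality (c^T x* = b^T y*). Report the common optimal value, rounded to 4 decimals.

The standard primal-dual pair for 'max c^T x s.t. A x <= b, x >= 0' is:
  Dual:  min b^T y  s.t.  A^T y >= c,  y >= 0.

So the dual LP is:
  minimize  12y1 + 10y2 + 35y3
  subject to:
    y1 + 4y3 >= 5
    y2 + 3y3 >= 1
    y1, y2, y3 >= 0

Solving the primal: x* = (8.75, 0).
  primal value c^T x* = 43.75.
Solving the dual: y* = (0, 0, 1.25).
  dual value b^T y* = 43.75.
Strong duality: c^T x* = b^T y*. Confirmed.

43.75


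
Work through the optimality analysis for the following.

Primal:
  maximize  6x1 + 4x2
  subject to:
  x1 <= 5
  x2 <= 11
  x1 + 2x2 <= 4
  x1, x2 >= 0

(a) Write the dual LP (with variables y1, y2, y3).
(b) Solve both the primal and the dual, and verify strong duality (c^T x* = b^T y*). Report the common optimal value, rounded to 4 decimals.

The standard primal-dual pair for 'max c^T x s.t. A x <= b, x >= 0' is:
  Dual:  min b^T y  s.t.  A^T y >= c,  y >= 0.

So the dual LP is:
  minimize  5y1 + 11y2 + 4y3
  subject to:
    y1 + y3 >= 6
    y2 + 2y3 >= 4
    y1, y2, y3 >= 0

Solving the primal: x* = (4, 0).
  primal value c^T x* = 24.
Solving the dual: y* = (0, 0, 6).
  dual value b^T y* = 24.
Strong duality: c^T x* = b^T y*. Confirmed.

24


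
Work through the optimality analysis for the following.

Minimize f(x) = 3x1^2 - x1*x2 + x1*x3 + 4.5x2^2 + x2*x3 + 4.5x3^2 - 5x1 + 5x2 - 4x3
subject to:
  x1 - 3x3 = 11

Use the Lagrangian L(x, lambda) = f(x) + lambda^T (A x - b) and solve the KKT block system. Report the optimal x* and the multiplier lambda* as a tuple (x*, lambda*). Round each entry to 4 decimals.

Form the Lagrangian:
  L(x, lambda) = (1/2) x^T Q x + c^T x + lambda^T (A x - b)
Stationarity (grad_x L = 0): Q x + c + A^T lambda = 0.
Primal feasibility: A x = b.

This gives the KKT block system:
  [ Q   A^T ] [ x     ]   [-c ]
  [ A    0  ] [ lambda ] = [ b ]

Solving the linear system:
  x*      = (2.7439, 0.0551, -2.752)
  lambda* = (-8.6564)
  f(x*)   = 46.3922

x* = (2.7439, 0.0551, -2.752), lambda* = (-8.6564)


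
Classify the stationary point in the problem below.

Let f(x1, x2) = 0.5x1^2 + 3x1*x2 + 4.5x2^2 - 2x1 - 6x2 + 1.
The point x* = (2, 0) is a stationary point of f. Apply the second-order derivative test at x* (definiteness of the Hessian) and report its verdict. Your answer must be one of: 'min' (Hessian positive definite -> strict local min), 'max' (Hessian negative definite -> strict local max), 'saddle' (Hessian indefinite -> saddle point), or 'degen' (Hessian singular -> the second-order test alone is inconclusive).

Compute the Hessian H = grad^2 f:
  H = [[1, 3], [3, 9]]
Verify stationarity: grad f(x*) = H x* + g = (0, 0).
Eigenvalues of H: 0, 10.
H has a zero eigenvalue (singular; positive semidefinite but not definite), so H is neither positive definite, negative definite, nor indefinite. The second-order test alone is inconclusive -> degen.
(Indeed, f is constant along the null direction of H through x*, so x* is not a strict local extremum.)

degen


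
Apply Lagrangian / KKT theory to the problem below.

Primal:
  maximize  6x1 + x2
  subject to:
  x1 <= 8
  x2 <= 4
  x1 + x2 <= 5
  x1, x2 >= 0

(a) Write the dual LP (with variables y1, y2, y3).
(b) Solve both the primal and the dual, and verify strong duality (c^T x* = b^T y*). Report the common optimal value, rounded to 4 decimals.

The standard primal-dual pair for 'max c^T x s.t. A x <= b, x >= 0' is:
  Dual:  min b^T y  s.t.  A^T y >= c,  y >= 0.

So the dual LP is:
  minimize  8y1 + 4y2 + 5y3
  subject to:
    y1 + y3 >= 6
    y2 + y3 >= 1
    y1, y2, y3 >= 0

Solving the primal: x* = (5, 0).
  primal value c^T x* = 30.
Solving the dual: y* = (0, 0, 6).
  dual value b^T y* = 30.
Strong duality: c^T x* = b^T y*. Confirmed.

30


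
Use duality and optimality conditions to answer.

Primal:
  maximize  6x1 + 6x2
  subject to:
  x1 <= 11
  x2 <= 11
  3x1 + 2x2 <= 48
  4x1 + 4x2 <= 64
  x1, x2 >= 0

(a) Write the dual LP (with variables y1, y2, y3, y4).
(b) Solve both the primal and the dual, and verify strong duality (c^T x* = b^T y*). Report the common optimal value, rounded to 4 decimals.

The standard primal-dual pair for 'max c^T x s.t. A x <= b, x >= 0' is:
  Dual:  min b^T y  s.t.  A^T y >= c,  y >= 0.

So the dual LP is:
  minimize  11y1 + 11y2 + 48y3 + 64y4
  subject to:
    y1 + 3y3 + 4y4 >= 6
    y2 + 2y3 + 4y4 >= 6
    y1, y2, y3, y4 >= 0

Solving the primal: x* = (11, 5).
  primal value c^T x* = 96.
Solving the dual: y* = (0, 0, 0, 1.5).
  dual value b^T y* = 96.
Strong duality: c^T x* = b^T y*. Confirmed.

96


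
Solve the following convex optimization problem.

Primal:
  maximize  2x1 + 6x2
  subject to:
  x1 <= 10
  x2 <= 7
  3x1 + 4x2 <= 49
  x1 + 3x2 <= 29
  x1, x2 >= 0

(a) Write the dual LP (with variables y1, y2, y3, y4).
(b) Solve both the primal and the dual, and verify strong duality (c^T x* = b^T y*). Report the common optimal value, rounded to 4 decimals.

The standard primal-dual pair for 'max c^T x s.t. A x <= b, x >= 0' is:
  Dual:  min b^T y  s.t.  A^T y >= c,  y >= 0.

So the dual LP is:
  minimize  10y1 + 7y2 + 49y3 + 29y4
  subject to:
    y1 + 3y3 + y4 >= 2
    y2 + 4y3 + 3y4 >= 6
    y1, y2, y3, y4 >= 0

Solving the primal: x* = (7, 7).
  primal value c^T x* = 56.
Solving the dual: y* = (0, 3.3333, 0.6667, 0).
  dual value b^T y* = 56.
Strong duality: c^T x* = b^T y*. Confirmed.

56


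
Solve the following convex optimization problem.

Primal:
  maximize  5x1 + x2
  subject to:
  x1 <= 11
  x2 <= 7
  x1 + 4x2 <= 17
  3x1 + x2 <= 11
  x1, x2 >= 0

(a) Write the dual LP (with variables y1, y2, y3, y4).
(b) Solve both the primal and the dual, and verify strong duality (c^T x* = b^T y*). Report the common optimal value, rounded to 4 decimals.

The standard primal-dual pair for 'max c^T x s.t. A x <= b, x >= 0' is:
  Dual:  min b^T y  s.t.  A^T y >= c,  y >= 0.

So the dual LP is:
  minimize  11y1 + 7y2 + 17y3 + 11y4
  subject to:
    y1 + y3 + 3y4 >= 5
    y2 + 4y3 + y4 >= 1
    y1, y2, y3, y4 >= 0

Solving the primal: x* = (3.6667, 0).
  primal value c^T x* = 18.3333.
Solving the dual: y* = (0, 0, 0, 1.6667).
  dual value b^T y* = 18.3333.
Strong duality: c^T x* = b^T y*. Confirmed.

18.3333


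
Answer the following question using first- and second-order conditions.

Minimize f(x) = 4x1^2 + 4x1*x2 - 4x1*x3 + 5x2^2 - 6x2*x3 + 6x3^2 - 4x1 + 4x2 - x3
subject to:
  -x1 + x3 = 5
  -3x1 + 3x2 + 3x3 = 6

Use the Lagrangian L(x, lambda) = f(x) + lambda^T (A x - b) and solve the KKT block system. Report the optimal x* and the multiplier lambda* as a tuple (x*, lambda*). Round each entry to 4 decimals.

Form the Lagrangian:
  L(x, lambda) = (1/2) x^T Q x + c^T x + lambda^T (A x - b)
Stationarity (grad_x L = 0): Q x + c + A^T lambda = 0.
Primal feasibility: A x = b.

This gives the KKT block system:
  [ Q   A^T ] [ x     ]   [-c ]
  [ A    0  ] [ lambda ] = [ b ]

Solving the linear system:
  x*      = (-3.4167, -3, 1.5833)
  lambda* = (-98.8333, 16.3889)
  f(x*)   = 197.9583

x* = (-3.4167, -3, 1.5833), lambda* = (-98.8333, 16.3889)


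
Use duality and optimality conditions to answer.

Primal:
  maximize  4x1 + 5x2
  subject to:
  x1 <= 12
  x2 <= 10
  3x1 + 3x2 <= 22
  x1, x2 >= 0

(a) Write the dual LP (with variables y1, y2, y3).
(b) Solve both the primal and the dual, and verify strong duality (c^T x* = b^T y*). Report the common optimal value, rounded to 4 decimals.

The standard primal-dual pair for 'max c^T x s.t. A x <= b, x >= 0' is:
  Dual:  min b^T y  s.t.  A^T y >= c,  y >= 0.

So the dual LP is:
  minimize  12y1 + 10y2 + 22y3
  subject to:
    y1 + 3y3 >= 4
    y2 + 3y3 >= 5
    y1, y2, y3 >= 0

Solving the primal: x* = (0, 7.3333).
  primal value c^T x* = 36.6667.
Solving the dual: y* = (0, 0, 1.6667).
  dual value b^T y* = 36.6667.
Strong duality: c^T x* = b^T y*. Confirmed.

36.6667


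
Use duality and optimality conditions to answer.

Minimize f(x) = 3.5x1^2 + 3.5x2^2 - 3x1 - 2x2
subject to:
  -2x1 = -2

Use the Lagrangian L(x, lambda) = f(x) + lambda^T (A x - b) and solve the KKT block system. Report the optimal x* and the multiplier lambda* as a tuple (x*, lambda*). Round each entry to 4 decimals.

Form the Lagrangian:
  L(x, lambda) = (1/2) x^T Q x + c^T x + lambda^T (A x - b)
Stationarity (grad_x L = 0): Q x + c + A^T lambda = 0.
Primal feasibility: A x = b.

This gives the KKT block system:
  [ Q   A^T ] [ x     ]   [-c ]
  [ A    0  ] [ lambda ] = [ b ]

Solving the linear system:
  x*      = (1, 0.2857)
  lambda* = (2)
  f(x*)   = 0.2143

x* = (1, 0.2857), lambda* = (2)


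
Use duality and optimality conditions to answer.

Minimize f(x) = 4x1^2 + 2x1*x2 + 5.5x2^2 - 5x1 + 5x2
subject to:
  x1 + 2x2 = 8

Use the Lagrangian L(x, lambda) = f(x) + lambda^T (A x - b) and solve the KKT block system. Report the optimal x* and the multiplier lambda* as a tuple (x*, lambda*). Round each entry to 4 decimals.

Form the Lagrangian:
  L(x, lambda) = (1/2) x^T Q x + c^T x + lambda^T (A x - b)
Stationarity (grad_x L = 0): Q x + c + A^T lambda = 0.
Primal feasibility: A x = b.

This gives the KKT block system:
  [ Q   A^T ] [ x     ]   [-c ]
  [ A    0  ] [ lambda ] = [ b ]

Solving the linear system:
  x*      = (2.4571, 2.7714)
  lambda* = (-20.2)
  f(x*)   = 81.5857

x* = (2.4571, 2.7714), lambda* = (-20.2)


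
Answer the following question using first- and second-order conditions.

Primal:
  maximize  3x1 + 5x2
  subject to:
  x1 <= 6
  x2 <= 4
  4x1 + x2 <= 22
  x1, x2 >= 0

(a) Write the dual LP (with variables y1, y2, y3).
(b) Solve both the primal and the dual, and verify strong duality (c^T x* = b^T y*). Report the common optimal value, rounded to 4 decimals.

The standard primal-dual pair for 'max c^T x s.t. A x <= b, x >= 0' is:
  Dual:  min b^T y  s.t.  A^T y >= c,  y >= 0.

So the dual LP is:
  minimize  6y1 + 4y2 + 22y3
  subject to:
    y1 + 4y3 >= 3
    y2 + y3 >= 5
    y1, y2, y3 >= 0

Solving the primal: x* = (4.5, 4).
  primal value c^T x* = 33.5.
Solving the dual: y* = (0, 4.25, 0.75).
  dual value b^T y* = 33.5.
Strong duality: c^T x* = b^T y*. Confirmed.

33.5
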